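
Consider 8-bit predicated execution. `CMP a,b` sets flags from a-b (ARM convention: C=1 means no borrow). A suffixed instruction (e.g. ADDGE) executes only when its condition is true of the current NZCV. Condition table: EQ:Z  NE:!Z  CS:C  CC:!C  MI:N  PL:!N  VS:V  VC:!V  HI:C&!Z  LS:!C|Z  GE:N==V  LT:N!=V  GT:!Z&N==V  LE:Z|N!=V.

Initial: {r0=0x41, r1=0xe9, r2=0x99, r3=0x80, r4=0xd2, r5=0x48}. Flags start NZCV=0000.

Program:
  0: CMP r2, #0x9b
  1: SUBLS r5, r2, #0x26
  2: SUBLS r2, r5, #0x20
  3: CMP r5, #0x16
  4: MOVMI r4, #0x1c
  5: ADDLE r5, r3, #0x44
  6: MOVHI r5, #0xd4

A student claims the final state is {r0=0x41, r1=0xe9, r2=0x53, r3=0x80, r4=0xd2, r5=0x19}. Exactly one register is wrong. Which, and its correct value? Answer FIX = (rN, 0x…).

0: ✓ CMP  NZCV=1000
1: ✓ SUBLS  r5←0x73
2: ✓ SUBLS  r2←0x53
3: ✓ CMP  NZCV=0010
4: · MOVMI
5: · ADDLE
6: ✓ MOVHI  r5←0xd4

FIX = (r5, 0xd4)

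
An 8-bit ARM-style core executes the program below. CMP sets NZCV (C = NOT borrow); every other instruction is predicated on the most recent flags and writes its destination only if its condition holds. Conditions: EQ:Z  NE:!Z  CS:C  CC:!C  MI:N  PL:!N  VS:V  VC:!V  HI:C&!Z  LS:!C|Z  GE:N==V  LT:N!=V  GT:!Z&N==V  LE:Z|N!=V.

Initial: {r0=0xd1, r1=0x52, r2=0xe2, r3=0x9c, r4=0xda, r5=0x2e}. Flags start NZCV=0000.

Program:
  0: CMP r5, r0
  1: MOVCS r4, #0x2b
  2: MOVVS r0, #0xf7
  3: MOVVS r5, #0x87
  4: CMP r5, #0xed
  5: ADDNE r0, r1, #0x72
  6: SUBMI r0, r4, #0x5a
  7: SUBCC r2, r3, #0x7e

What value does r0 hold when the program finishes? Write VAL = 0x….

VAL = 0xc4

0: ✓ CMP  NZCV=0000
1: · MOVCS
2: · MOVVS
3: · MOVVS
4: ✓ CMP  NZCV=0000
5: ✓ ADDNE  r0←0xc4
6: · SUBMI
7: ✓ SUBCC  r2←0x1e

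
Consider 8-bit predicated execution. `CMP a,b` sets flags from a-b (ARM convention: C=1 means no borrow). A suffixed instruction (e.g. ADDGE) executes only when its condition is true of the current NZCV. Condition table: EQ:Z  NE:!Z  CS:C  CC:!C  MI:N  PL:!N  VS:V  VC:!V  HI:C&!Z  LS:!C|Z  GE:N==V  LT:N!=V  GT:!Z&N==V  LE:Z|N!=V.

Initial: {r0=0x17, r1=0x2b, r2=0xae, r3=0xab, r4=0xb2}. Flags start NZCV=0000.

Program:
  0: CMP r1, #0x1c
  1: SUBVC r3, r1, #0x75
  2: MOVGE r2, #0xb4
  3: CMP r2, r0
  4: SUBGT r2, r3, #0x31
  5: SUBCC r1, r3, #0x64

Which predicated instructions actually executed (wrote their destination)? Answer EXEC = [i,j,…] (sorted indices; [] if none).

0: ✓ CMP  NZCV=0010
1: ✓ SUBVC  r3←0xb6
2: ✓ MOVGE  r2←0xb4
3: ✓ CMP  NZCV=1010
4: · SUBGT
5: · SUBCC

EXEC = [1,2]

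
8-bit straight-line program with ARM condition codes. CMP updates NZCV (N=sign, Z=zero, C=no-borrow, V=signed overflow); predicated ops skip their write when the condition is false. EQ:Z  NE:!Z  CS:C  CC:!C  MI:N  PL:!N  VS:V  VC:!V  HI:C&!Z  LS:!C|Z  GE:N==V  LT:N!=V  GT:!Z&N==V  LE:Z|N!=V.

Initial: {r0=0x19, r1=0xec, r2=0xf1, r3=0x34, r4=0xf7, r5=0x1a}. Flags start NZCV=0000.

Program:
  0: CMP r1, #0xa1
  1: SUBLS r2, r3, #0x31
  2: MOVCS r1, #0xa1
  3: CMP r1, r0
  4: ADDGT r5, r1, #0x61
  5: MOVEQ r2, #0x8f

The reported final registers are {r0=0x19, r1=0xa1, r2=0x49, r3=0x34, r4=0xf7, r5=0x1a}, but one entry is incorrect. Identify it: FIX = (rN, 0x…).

FIX = (r2, 0xf1)

[0] flags=0010 → (cmp)
[1] flags=0010 LS?F → skip
[2] flags=0010 CS?T → r1=0xa1
[3] flags=1010 → (cmp)
[4] flags=1010 GT?F → skip
[5] flags=1010 EQ?F → skip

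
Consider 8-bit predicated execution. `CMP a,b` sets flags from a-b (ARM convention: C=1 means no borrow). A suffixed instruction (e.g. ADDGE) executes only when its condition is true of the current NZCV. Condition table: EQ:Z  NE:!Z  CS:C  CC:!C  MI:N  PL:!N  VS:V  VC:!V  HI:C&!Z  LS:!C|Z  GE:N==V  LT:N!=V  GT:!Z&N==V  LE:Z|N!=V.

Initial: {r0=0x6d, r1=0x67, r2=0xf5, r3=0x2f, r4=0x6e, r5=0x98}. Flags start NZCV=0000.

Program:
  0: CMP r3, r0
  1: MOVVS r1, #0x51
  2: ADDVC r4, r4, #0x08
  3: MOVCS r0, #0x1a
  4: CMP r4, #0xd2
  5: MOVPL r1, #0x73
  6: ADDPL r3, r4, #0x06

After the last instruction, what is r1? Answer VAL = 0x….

[0] flags=1000 → (cmp)
[1] flags=1000 VS?F → skip
[2] flags=1000 VC?T → r4=0x76
[3] flags=1000 CS?F → skip
[4] flags=1001 → (cmp)
[5] flags=1001 PL?F → skip
[6] flags=1001 PL?F → skip

VAL = 0x67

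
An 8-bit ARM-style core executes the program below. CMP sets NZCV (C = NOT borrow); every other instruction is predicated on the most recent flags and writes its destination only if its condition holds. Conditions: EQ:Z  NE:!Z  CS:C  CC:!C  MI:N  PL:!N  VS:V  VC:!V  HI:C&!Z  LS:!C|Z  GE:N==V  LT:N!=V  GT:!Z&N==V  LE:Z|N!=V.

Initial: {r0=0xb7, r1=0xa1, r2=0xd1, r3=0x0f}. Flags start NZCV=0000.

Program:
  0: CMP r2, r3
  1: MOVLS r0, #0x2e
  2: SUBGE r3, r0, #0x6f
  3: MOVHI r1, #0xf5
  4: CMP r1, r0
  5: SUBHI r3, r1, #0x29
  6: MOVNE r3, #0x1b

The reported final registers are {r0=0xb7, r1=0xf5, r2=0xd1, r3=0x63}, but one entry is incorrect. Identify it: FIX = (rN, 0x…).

FIX = (r3, 0x1b)

[0] flags=1010 → (cmp)
[1] flags=1010 LS?F → skip
[2] flags=1010 GE?F → skip
[3] flags=1010 HI?T → r1=0xf5
[4] flags=0010 → (cmp)
[5] flags=0010 HI?T → r3=0xcc
[6] flags=0010 NE?T → r3=0x1b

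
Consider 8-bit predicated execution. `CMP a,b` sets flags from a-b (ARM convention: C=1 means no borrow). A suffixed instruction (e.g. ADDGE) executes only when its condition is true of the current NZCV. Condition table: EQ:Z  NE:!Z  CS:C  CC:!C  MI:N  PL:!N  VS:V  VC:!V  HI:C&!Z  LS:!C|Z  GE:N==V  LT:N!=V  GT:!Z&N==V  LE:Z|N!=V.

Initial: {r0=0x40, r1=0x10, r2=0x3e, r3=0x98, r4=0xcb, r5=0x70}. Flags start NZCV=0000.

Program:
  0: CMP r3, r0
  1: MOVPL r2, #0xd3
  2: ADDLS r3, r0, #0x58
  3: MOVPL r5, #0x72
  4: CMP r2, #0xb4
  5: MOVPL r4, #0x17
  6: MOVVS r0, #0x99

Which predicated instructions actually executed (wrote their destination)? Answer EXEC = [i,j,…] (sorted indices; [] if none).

[0] flags=0011 → (cmp)
[1] flags=0011 PL?T → r2=0xd3
[2] flags=0011 LS?F → skip
[3] flags=0011 PL?T → r5=0x72
[4] flags=0010 → (cmp)
[5] flags=0010 PL?T → r4=0x17
[6] flags=0010 VS?F → skip

EXEC = [1,3,5]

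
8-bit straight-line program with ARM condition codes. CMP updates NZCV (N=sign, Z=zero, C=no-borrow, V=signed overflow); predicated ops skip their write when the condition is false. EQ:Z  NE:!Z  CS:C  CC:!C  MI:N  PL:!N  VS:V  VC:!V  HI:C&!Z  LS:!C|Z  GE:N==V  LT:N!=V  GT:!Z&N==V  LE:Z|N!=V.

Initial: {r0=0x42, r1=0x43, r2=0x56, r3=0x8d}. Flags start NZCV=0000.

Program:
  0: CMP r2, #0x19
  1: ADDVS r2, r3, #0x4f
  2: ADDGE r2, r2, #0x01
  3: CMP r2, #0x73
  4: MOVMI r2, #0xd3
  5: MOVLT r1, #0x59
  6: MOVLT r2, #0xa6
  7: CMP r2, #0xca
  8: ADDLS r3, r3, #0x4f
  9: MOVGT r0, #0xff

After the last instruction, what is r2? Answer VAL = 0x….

VAL = 0xa6

[0] flags=0010 → (cmp)
[1] flags=0010 VS?F → skip
[2] flags=0010 GE?T → r2=0x57
[3] flags=1000 → (cmp)
[4] flags=1000 MI?T → r2=0xd3
[5] flags=1000 LT?T → r1=0x59
[6] flags=1000 LT?T → r2=0xa6
[7] flags=1000 → (cmp)
[8] flags=1000 LS?T → r3=0xdc
[9] flags=1000 GT?F → skip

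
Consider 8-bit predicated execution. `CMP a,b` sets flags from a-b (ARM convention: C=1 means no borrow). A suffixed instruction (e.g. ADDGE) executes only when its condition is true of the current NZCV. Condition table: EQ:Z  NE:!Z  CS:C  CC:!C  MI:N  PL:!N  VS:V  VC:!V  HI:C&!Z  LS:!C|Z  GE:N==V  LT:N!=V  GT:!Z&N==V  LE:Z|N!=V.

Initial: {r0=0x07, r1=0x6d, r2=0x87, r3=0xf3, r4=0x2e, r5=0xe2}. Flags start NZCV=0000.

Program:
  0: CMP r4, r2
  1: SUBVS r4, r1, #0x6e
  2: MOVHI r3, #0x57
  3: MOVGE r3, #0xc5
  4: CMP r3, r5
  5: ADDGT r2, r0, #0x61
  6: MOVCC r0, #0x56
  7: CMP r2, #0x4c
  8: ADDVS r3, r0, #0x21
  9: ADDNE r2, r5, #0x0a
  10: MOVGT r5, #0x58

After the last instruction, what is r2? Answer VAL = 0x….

VAL = 0xec

[0] flags=1001 → (cmp)
[1] flags=1001 VS?T → r4=0xff
[2] flags=1001 HI?F → skip
[3] flags=1001 GE?T → r3=0xc5
[4] flags=1000 → (cmp)
[5] flags=1000 GT?F → skip
[6] flags=1000 CC?T → r0=0x56
[7] flags=0011 → (cmp)
[8] flags=0011 VS?T → r3=0x77
[9] flags=0011 NE?T → r2=0xec
[10] flags=0011 GT?F → skip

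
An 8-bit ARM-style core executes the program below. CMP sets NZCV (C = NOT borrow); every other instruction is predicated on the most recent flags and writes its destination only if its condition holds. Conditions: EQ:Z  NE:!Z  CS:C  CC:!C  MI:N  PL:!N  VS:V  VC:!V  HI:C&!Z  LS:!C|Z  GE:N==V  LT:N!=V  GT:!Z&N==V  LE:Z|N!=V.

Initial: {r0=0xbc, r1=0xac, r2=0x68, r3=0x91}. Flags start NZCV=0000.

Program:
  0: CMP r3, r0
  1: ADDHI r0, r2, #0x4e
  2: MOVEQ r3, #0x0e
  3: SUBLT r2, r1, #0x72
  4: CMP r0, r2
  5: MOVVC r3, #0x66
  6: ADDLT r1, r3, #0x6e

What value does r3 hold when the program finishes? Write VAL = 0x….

VAL = 0x66

0: ✓ CMP  NZCV=1000
1: · ADDHI
2: · MOVEQ
3: ✓ SUBLT  r2←0x3a
4: ✓ CMP  NZCV=1010
5: ✓ MOVVC  r3←0x66
6: ✓ ADDLT  r1←0xd4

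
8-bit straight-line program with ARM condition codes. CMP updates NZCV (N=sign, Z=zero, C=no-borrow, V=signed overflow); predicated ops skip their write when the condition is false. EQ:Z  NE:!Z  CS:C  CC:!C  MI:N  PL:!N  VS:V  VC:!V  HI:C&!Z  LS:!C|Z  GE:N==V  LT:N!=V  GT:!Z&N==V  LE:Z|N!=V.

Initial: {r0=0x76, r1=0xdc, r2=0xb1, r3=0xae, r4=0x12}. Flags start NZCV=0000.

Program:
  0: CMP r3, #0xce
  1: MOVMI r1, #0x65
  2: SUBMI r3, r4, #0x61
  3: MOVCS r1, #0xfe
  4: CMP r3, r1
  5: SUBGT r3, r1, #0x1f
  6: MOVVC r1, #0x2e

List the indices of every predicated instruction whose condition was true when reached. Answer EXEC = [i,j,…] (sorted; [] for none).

EXEC = [1,2]

[0] flags=1000 → (cmp)
[1] flags=1000 MI?T → r1=0x65
[2] flags=1000 MI?T → r3=0xb1
[3] flags=1000 CS?F → skip
[4] flags=0011 → (cmp)
[5] flags=0011 GT?F → skip
[6] flags=0011 VC?F → skip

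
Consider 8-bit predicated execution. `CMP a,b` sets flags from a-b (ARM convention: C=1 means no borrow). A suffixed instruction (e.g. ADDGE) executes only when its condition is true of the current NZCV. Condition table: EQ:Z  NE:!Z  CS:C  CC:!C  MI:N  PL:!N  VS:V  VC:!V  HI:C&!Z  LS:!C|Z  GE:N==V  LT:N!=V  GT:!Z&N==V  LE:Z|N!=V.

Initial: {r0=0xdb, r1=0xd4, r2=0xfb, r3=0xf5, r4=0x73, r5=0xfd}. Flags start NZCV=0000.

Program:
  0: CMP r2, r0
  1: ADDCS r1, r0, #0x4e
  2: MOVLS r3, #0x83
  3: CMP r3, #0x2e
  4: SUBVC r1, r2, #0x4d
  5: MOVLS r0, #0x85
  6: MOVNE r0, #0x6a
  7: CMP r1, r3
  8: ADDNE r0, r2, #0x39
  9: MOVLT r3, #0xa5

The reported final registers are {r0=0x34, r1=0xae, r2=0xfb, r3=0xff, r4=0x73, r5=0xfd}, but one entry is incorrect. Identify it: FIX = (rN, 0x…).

[0] flags=0010 → (cmp)
[1] flags=0010 CS?T → r1=0x29
[2] flags=0010 LS?F → skip
[3] flags=1010 → (cmp)
[4] flags=1010 VC?T → r1=0xae
[5] flags=1010 LS?F → skip
[6] flags=1010 NE?T → r0=0x6a
[7] flags=1000 → (cmp)
[8] flags=1000 NE?T → r0=0x34
[9] flags=1000 LT?T → r3=0xa5

FIX = (r3, 0xa5)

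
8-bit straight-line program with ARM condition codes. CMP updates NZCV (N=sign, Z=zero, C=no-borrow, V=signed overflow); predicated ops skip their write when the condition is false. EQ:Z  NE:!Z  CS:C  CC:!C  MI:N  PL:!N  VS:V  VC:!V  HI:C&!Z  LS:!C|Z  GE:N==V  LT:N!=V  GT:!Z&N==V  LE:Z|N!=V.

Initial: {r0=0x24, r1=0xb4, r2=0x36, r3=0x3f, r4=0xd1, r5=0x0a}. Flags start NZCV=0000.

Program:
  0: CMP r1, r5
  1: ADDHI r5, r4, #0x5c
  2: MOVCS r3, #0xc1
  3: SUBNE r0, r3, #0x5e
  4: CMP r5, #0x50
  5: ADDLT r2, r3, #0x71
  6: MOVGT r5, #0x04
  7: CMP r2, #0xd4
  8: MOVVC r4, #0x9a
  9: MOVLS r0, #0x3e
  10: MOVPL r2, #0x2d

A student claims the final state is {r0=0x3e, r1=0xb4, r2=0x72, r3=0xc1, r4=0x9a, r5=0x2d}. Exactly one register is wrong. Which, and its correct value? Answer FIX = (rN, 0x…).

FIX = (r2, 0x2d)

0: ✓ CMP  NZCV=1010
1: ✓ ADDHI  r5←0x2d
2: ✓ MOVCS  r3←0xc1
3: ✓ SUBNE  r0←0x63
4: ✓ CMP  NZCV=1000
5: ✓ ADDLT  r2←0x32
6: · MOVGT
7: ✓ CMP  NZCV=0000
8: ✓ MOVVC  r4←0x9a
9: ✓ MOVLS  r0←0x3e
10: ✓ MOVPL  r2←0x2d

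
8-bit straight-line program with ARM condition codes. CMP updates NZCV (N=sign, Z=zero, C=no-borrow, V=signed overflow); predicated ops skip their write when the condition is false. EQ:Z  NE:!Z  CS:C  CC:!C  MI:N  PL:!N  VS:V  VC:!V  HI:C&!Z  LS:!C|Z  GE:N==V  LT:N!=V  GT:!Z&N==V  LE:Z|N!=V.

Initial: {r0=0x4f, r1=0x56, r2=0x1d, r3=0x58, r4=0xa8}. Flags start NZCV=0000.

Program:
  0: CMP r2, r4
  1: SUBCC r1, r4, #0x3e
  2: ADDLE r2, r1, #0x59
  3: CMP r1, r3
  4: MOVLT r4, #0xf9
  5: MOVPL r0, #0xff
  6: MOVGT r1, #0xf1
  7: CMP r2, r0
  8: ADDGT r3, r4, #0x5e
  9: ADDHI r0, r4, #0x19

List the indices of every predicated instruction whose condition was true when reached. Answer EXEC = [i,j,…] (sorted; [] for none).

[0] flags=0000 → (cmp)
[1] flags=0000 CC?T → r1=0x6a
[2] flags=0000 LE?F → skip
[3] flags=0010 → (cmp)
[4] flags=0010 LT?F → skip
[5] flags=0010 PL?T → r0=0xff
[6] flags=0010 GT?T → r1=0xf1
[7] flags=0000 → (cmp)
[8] flags=0000 GT?T → r3=0x06
[9] flags=0000 HI?F → skip

EXEC = [1,5,6,8]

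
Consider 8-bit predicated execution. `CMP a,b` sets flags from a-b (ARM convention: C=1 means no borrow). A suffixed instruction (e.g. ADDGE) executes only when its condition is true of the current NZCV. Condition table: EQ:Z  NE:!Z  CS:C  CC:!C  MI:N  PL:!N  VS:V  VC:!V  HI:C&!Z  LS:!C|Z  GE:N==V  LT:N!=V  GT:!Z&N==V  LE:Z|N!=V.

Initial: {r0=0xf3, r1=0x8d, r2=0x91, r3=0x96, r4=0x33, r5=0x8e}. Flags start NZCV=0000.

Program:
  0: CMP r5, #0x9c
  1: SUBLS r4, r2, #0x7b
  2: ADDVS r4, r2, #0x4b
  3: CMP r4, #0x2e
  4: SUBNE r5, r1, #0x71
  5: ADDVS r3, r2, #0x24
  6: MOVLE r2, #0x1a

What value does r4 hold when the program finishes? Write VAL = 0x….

VAL = 0x16

[0] flags=1000 → (cmp)
[1] flags=1000 LS?T → r4=0x16
[2] flags=1000 VS?F → skip
[3] flags=1000 → (cmp)
[4] flags=1000 NE?T → r5=0x1c
[5] flags=1000 VS?F → skip
[6] flags=1000 LE?T → r2=0x1a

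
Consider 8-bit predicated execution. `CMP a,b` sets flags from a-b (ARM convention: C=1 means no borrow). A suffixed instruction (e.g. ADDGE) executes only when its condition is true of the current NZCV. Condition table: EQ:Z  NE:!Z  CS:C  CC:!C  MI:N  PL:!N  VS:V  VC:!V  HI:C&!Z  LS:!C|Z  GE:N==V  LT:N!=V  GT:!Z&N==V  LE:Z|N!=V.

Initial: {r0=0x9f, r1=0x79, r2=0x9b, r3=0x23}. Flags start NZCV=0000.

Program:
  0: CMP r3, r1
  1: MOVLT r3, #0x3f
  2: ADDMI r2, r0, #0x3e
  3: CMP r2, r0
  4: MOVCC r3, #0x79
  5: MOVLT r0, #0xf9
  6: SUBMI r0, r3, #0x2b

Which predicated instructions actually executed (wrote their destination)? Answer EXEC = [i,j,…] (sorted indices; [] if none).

EXEC = [1,2]

[0] flags=1000 → (cmp)
[1] flags=1000 LT?T → r3=0x3f
[2] flags=1000 MI?T → r2=0xdd
[3] flags=0010 → (cmp)
[4] flags=0010 CC?F → skip
[5] flags=0010 LT?F → skip
[6] flags=0010 MI?F → skip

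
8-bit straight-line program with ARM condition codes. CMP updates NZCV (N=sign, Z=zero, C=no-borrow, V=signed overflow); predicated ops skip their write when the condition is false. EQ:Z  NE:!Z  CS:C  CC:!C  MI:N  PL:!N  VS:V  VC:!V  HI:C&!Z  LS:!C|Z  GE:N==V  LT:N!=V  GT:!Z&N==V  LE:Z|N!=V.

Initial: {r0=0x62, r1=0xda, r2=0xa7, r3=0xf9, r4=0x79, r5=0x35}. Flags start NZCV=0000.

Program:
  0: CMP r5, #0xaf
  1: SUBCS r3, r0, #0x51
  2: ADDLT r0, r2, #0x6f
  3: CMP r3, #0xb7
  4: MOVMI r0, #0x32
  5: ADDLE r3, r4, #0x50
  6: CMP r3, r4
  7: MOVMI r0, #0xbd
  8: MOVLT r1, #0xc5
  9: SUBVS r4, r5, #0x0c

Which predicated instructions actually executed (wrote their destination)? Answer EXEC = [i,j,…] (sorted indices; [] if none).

EXEC = [7,8]

[0] flags=1001 → (cmp)
[1] flags=1001 CS?F → skip
[2] flags=1001 LT?F → skip
[3] flags=0010 → (cmp)
[4] flags=0010 MI?F → skip
[5] flags=0010 LE?F → skip
[6] flags=1010 → (cmp)
[7] flags=1010 MI?T → r0=0xbd
[8] flags=1010 LT?T → r1=0xc5
[9] flags=1010 VS?F → skip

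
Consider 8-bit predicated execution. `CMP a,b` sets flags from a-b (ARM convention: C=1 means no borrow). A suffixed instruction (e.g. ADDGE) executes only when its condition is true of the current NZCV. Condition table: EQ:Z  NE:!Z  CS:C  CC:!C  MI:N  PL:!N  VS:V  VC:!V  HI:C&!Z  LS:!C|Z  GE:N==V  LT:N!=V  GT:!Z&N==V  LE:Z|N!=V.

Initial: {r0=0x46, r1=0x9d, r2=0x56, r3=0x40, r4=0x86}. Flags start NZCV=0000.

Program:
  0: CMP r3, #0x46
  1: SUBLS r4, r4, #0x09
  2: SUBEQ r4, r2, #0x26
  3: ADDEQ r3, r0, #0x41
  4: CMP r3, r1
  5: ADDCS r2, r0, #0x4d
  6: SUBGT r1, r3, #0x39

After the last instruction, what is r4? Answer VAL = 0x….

0: ✓ CMP  NZCV=1000
1: ✓ SUBLS  r4←0x7d
2: · SUBEQ
3: · ADDEQ
4: ✓ CMP  NZCV=1001
5: · ADDCS
6: ✓ SUBGT  r1←0x07

VAL = 0x7d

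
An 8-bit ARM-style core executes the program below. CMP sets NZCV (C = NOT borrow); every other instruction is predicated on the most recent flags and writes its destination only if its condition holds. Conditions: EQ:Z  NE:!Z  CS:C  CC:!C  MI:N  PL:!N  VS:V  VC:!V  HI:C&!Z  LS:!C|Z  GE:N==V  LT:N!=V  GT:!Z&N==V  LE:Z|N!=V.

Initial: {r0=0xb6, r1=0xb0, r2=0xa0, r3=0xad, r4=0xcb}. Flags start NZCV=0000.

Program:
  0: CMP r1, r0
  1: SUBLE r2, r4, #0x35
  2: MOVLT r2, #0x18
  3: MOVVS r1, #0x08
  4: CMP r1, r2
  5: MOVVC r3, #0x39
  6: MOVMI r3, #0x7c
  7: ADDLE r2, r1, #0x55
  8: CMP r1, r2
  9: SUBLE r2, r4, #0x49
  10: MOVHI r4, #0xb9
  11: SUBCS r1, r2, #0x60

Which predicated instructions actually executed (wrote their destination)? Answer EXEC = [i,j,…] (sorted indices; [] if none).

0: ✓ CMP  NZCV=1000
1: ✓ SUBLE  r2←0x96
2: ✓ MOVLT  r2←0x18
3: · MOVVS
4: ✓ CMP  NZCV=1010
5: ✓ MOVVC  r3←0x39
6: ✓ MOVMI  r3←0x7c
7: ✓ ADDLE  r2←0x05
8: ✓ CMP  NZCV=1010
9: ✓ SUBLE  r2←0x82
10: ✓ MOVHI  r4←0xb9
11: ✓ SUBCS  r1←0x22

EXEC = [1,2,5,6,7,9,10,11]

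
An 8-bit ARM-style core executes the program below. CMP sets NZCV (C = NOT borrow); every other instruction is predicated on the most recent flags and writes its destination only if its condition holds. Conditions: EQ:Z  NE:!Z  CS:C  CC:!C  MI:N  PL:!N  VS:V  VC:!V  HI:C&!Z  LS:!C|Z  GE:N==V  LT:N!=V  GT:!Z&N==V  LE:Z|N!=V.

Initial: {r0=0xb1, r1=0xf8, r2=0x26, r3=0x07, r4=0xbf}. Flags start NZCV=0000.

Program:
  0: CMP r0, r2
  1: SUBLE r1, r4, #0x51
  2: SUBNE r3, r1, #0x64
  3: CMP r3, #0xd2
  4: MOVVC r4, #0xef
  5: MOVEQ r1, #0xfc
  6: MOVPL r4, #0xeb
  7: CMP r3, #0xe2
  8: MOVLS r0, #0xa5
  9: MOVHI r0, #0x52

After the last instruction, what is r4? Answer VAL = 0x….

[0] flags=1010 → (cmp)
[1] flags=1010 LE?T → r1=0x6e
[2] flags=1010 NE?T → r3=0x0a
[3] flags=0000 → (cmp)
[4] flags=0000 VC?T → r4=0xef
[5] flags=0000 EQ?F → skip
[6] flags=0000 PL?T → r4=0xeb
[7] flags=0000 → (cmp)
[8] flags=0000 LS?T → r0=0xa5
[9] flags=0000 HI?F → skip

VAL = 0xeb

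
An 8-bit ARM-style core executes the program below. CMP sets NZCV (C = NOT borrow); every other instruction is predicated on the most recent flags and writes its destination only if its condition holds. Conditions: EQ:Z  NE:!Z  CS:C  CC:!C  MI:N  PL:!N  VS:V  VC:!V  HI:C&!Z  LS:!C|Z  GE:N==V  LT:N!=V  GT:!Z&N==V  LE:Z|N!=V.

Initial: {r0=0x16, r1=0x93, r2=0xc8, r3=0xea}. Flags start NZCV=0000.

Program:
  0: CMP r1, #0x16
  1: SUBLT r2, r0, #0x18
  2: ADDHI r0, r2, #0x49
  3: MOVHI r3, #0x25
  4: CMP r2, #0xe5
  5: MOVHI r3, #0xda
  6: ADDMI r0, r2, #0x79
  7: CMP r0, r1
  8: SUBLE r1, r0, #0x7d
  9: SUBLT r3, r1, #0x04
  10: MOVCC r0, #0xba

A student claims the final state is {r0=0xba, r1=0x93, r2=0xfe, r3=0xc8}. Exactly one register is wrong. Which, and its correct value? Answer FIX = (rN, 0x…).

FIX = (r3, 0xda)

[0] flags=0011 → (cmp)
[1] flags=0011 LT?T → r2=0xfe
[2] flags=0011 HI?T → r0=0x47
[3] flags=0011 HI?T → r3=0x25
[4] flags=0010 → (cmp)
[5] flags=0010 HI?T → r3=0xda
[6] flags=0010 MI?F → skip
[7] flags=1001 → (cmp)
[8] flags=1001 LE?F → skip
[9] flags=1001 LT?F → skip
[10] flags=1001 CC?T → r0=0xba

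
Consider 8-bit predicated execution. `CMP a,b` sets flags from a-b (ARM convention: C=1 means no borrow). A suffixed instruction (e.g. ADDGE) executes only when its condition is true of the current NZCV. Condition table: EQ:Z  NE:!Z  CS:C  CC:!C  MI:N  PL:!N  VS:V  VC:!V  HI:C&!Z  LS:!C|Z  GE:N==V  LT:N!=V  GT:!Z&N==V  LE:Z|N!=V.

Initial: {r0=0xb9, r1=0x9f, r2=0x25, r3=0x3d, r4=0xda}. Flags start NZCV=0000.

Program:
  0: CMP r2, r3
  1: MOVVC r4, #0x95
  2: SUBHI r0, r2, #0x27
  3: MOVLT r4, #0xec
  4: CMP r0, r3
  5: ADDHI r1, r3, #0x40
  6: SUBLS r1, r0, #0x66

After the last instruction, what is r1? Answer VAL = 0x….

[0] flags=1000 → (cmp)
[1] flags=1000 VC?T → r4=0x95
[2] flags=1000 HI?F → skip
[3] flags=1000 LT?T → r4=0xec
[4] flags=0011 → (cmp)
[5] flags=0011 HI?T → r1=0x7d
[6] flags=0011 LS?F → skip

VAL = 0x7d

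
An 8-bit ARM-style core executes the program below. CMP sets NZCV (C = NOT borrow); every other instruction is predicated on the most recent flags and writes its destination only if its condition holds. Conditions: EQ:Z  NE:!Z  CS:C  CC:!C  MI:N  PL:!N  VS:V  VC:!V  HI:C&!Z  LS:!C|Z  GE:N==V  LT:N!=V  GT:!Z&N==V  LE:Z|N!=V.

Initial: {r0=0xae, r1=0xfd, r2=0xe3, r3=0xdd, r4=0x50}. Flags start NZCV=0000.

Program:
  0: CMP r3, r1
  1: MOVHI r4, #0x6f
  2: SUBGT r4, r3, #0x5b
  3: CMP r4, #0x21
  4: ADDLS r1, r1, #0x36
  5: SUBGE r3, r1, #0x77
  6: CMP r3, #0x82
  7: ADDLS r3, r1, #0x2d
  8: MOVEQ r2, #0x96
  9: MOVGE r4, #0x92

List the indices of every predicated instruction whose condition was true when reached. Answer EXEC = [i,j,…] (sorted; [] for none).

EXEC = [5,9]

0: ✓ CMP  NZCV=1000
1: · MOVHI
2: · SUBGT
3: ✓ CMP  NZCV=0010
4: · ADDLS
5: ✓ SUBGE  r3←0x86
6: ✓ CMP  NZCV=0010
7: · ADDLS
8: · MOVEQ
9: ✓ MOVGE  r4←0x92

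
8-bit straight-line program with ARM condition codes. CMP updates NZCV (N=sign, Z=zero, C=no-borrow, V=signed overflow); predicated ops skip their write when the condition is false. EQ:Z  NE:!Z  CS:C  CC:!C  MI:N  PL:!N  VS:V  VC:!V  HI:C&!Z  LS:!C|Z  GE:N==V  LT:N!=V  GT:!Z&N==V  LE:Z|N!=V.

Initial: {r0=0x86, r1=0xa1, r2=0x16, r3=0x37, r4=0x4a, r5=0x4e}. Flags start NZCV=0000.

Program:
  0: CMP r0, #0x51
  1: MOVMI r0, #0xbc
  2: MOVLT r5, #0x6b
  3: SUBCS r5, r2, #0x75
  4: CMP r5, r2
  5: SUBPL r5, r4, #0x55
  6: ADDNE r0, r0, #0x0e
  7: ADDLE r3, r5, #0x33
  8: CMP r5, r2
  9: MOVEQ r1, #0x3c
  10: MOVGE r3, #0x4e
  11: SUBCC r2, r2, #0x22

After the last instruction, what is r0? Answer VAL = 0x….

VAL = 0x94

[0] flags=0011 → (cmp)
[1] flags=0011 MI?F → skip
[2] flags=0011 LT?T → r5=0x6b
[3] flags=0011 CS?T → r5=0xa1
[4] flags=1010 → (cmp)
[5] flags=1010 PL?F → skip
[6] flags=1010 NE?T → r0=0x94
[7] flags=1010 LE?T → r3=0xd4
[8] flags=1010 → (cmp)
[9] flags=1010 EQ?F → skip
[10] flags=1010 GE?F → skip
[11] flags=1010 CC?F → skip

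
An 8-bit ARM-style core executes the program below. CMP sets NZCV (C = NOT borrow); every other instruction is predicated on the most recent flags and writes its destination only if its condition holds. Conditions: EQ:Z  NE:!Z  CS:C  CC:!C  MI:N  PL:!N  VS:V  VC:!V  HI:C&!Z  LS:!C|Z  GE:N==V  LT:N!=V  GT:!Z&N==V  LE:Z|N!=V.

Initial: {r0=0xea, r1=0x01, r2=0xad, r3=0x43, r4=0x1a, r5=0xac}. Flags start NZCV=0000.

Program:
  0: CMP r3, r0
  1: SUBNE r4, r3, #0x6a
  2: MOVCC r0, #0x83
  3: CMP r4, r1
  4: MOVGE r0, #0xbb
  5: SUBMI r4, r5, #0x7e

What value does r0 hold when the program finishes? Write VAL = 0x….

VAL = 0x83

[0] flags=0000 → (cmp)
[1] flags=0000 NE?T → r4=0xd9
[2] flags=0000 CC?T → r0=0x83
[3] flags=1010 → (cmp)
[4] flags=1010 GE?F → skip
[5] flags=1010 MI?T → r4=0x2e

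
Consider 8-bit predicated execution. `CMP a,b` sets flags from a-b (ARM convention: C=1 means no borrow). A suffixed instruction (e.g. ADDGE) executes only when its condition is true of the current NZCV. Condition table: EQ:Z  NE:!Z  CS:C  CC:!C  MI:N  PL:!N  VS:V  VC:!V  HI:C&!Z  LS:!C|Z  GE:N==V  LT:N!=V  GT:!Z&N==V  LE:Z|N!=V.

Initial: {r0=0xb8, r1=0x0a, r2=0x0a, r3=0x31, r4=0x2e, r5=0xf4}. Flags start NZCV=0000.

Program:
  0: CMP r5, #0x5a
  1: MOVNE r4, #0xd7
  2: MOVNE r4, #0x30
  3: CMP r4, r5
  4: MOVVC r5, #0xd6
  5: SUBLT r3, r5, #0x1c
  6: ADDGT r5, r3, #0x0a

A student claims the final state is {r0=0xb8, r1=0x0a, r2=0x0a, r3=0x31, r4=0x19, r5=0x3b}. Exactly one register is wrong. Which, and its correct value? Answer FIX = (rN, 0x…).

FIX = (r4, 0x30)

[0] flags=1010 → (cmp)
[1] flags=1010 NE?T → r4=0xd7
[2] flags=1010 NE?T → r4=0x30
[3] flags=0000 → (cmp)
[4] flags=0000 VC?T → r5=0xd6
[5] flags=0000 LT?F → skip
[6] flags=0000 GT?T → r5=0x3b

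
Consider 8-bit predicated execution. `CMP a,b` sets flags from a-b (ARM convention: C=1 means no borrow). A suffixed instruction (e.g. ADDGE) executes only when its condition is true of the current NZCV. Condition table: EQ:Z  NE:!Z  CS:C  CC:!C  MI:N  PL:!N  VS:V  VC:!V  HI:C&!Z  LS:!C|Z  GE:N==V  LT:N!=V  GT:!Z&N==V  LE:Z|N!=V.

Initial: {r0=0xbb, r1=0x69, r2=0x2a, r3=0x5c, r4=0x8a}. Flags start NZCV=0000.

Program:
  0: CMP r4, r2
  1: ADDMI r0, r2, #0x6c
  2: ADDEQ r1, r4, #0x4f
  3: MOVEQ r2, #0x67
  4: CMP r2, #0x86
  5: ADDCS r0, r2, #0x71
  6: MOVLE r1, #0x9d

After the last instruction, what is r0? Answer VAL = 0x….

0: ✓ CMP  NZCV=0011
1: · ADDMI
2: · ADDEQ
3: · MOVEQ
4: ✓ CMP  NZCV=1001
5: · ADDCS
6: · MOVLE

VAL = 0xbb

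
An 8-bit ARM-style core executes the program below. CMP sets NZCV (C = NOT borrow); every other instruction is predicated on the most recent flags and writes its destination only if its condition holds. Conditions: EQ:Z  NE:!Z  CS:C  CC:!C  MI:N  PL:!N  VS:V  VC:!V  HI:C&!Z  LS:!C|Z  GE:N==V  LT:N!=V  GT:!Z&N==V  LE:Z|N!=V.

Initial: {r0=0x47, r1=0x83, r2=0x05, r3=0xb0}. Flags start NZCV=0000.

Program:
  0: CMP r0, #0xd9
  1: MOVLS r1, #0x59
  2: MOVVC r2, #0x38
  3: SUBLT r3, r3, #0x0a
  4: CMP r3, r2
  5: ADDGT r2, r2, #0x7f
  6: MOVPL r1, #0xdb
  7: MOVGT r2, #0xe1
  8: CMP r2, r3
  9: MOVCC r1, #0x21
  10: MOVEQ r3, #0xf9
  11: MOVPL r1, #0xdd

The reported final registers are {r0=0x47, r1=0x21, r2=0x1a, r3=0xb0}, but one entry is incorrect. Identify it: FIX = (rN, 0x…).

FIX = (r2, 0x38)

[0] flags=0000 → (cmp)
[1] flags=0000 LS?T → r1=0x59
[2] flags=0000 VC?T → r2=0x38
[3] flags=0000 LT?F → skip
[4] flags=0011 → (cmp)
[5] flags=0011 GT?F → skip
[6] flags=0011 PL?T → r1=0xdb
[7] flags=0011 GT?F → skip
[8] flags=1001 → (cmp)
[9] flags=1001 CC?T → r1=0x21
[10] flags=1001 EQ?F → skip
[11] flags=1001 PL?F → skip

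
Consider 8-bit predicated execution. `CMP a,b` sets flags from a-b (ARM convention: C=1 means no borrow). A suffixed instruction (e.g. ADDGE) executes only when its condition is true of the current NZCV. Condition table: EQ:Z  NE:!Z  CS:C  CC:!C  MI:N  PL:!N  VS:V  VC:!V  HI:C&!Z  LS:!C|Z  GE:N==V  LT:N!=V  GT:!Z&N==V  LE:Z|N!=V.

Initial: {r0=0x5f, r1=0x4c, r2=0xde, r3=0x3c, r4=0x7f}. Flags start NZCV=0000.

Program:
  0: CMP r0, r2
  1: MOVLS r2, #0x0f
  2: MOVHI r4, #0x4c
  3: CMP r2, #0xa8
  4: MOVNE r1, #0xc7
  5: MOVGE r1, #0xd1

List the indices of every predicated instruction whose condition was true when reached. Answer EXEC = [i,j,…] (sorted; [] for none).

EXEC = [1,4,5]

0: ✓ CMP  NZCV=1001
1: ✓ MOVLS  r2←0x0f
2: · MOVHI
3: ✓ CMP  NZCV=0000
4: ✓ MOVNE  r1←0xc7
5: ✓ MOVGE  r1←0xd1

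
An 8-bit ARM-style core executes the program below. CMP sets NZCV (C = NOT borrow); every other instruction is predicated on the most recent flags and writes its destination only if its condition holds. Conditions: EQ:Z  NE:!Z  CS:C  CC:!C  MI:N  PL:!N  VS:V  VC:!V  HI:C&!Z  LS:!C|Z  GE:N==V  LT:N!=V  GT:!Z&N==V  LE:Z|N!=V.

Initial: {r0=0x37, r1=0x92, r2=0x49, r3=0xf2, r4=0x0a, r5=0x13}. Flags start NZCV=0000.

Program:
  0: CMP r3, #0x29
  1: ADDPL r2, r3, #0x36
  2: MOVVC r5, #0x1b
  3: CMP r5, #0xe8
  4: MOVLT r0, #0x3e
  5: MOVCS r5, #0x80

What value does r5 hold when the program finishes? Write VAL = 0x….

0: ✓ CMP  NZCV=1010
1: · ADDPL
2: ✓ MOVVC  r5←0x1b
3: ✓ CMP  NZCV=0000
4: · MOVLT
5: · MOVCS

VAL = 0x1b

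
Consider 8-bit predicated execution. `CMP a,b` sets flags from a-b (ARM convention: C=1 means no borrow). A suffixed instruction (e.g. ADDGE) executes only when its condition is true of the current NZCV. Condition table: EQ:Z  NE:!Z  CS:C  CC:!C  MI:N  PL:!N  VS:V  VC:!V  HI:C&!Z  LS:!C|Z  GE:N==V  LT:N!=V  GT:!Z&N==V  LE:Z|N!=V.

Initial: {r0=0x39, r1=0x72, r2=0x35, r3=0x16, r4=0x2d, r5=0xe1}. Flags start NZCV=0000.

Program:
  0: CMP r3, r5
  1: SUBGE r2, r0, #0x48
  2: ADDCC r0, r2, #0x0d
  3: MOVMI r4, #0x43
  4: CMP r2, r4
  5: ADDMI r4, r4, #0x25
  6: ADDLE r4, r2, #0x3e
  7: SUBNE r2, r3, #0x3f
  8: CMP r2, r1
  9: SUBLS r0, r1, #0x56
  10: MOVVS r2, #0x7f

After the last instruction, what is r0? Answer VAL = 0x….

[0] flags=0000 → (cmp)
[1] flags=0000 GE?T → r2=0xf1
[2] flags=0000 CC?T → r0=0xfe
[3] flags=0000 MI?F → skip
[4] flags=1010 → (cmp)
[5] flags=1010 MI?T → r4=0x52
[6] flags=1010 LE?T → r4=0x2f
[7] flags=1010 NE?T → r2=0xd7
[8] flags=0011 → (cmp)
[9] flags=0011 LS?F → skip
[10] flags=0011 VS?T → r2=0x7f

VAL = 0xfe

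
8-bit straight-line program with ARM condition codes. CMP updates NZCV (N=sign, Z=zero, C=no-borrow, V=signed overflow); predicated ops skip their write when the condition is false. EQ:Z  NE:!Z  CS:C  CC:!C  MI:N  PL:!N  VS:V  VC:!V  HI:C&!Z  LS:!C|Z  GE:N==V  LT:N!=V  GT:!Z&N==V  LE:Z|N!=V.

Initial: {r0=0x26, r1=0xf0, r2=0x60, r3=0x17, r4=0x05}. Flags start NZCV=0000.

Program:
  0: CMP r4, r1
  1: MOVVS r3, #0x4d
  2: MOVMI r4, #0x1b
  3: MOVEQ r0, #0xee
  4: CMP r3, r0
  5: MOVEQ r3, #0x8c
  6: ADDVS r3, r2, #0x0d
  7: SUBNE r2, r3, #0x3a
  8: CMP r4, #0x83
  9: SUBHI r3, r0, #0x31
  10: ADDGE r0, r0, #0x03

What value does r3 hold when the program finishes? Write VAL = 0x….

[0] flags=0000 → (cmp)
[1] flags=0000 VS?F → skip
[2] flags=0000 MI?F → skip
[3] flags=0000 EQ?F → skip
[4] flags=1000 → (cmp)
[5] flags=1000 EQ?F → skip
[6] flags=1000 VS?F → skip
[7] flags=1000 NE?T → r2=0xdd
[8] flags=1001 → (cmp)
[9] flags=1001 HI?F → skip
[10] flags=1001 GE?T → r0=0x29

VAL = 0x17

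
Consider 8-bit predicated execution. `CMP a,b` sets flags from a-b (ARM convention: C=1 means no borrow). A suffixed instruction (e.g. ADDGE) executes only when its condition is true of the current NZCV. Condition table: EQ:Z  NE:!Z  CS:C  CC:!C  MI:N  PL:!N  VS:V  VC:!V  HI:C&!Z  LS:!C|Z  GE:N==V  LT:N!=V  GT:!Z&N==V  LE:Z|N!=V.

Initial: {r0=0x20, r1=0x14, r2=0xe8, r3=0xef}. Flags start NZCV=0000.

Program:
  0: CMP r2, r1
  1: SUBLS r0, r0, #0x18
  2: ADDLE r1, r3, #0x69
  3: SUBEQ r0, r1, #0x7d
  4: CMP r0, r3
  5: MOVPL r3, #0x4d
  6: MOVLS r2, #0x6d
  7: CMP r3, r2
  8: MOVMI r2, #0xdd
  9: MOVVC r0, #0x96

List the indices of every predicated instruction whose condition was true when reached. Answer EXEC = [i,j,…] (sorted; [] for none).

EXEC = [2,5,6,8,9]

0: ✓ CMP  NZCV=1010
1: · SUBLS
2: ✓ ADDLE  r1←0x58
3: · SUBEQ
4: ✓ CMP  NZCV=0000
5: ✓ MOVPL  r3←0x4d
6: ✓ MOVLS  r2←0x6d
7: ✓ CMP  NZCV=1000
8: ✓ MOVMI  r2←0xdd
9: ✓ MOVVC  r0←0x96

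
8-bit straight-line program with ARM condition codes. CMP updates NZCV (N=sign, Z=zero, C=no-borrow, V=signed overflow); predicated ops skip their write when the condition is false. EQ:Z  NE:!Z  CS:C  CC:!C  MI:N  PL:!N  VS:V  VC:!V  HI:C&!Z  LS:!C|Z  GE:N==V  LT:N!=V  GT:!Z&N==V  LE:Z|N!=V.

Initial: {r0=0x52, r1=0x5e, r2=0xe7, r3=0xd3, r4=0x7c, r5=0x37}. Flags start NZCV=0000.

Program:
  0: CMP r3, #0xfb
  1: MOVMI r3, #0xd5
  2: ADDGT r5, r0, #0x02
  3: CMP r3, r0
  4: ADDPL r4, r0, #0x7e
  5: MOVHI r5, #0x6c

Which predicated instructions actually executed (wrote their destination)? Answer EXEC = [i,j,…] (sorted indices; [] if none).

0: ✓ CMP  NZCV=1000
1: ✓ MOVMI  r3←0xd5
2: · ADDGT
3: ✓ CMP  NZCV=1010
4: · ADDPL
5: ✓ MOVHI  r5←0x6c

EXEC = [1,5]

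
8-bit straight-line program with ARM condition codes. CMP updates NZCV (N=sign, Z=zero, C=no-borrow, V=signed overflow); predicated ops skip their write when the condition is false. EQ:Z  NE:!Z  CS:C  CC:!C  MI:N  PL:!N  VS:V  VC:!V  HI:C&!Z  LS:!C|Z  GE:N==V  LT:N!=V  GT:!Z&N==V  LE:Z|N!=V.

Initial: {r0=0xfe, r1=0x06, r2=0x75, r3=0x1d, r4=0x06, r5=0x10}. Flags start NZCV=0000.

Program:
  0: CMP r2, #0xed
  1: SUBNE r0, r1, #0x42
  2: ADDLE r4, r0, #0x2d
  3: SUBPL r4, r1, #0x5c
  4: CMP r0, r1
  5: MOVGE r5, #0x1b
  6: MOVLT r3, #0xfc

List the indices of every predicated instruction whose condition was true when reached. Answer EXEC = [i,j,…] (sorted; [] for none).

0: ✓ CMP  NZCV=1001
1: ✓ SUBNE  r0←0xc4
2: · ADDLE
3: · SUBPL
4: ✓ CMP  NZCV=1010
5: · MOVGE
6: ✓ MOVLT  r3←0xfc

EXEC = [1,6]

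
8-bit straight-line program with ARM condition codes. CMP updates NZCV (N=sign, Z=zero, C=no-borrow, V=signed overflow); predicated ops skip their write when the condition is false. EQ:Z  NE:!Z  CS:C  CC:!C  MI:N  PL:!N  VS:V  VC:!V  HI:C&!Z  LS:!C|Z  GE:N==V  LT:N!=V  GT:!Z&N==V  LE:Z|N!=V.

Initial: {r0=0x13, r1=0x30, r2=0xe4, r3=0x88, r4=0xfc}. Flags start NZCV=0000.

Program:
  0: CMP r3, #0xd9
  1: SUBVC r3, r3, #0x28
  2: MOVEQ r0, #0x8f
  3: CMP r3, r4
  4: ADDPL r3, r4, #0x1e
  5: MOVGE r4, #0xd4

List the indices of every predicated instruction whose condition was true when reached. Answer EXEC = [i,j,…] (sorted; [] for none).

EXEC = [1,4,5]

0: ✓ CMP  NZCV=1000
1: ✓ SUBVC  r3←0x60
2: · MOVEQ
3: ✓ CMP  NZCV=0000
4: ✓ ADDPL  r3←0x1a
5: ✓ MOVGE  r4←0xd4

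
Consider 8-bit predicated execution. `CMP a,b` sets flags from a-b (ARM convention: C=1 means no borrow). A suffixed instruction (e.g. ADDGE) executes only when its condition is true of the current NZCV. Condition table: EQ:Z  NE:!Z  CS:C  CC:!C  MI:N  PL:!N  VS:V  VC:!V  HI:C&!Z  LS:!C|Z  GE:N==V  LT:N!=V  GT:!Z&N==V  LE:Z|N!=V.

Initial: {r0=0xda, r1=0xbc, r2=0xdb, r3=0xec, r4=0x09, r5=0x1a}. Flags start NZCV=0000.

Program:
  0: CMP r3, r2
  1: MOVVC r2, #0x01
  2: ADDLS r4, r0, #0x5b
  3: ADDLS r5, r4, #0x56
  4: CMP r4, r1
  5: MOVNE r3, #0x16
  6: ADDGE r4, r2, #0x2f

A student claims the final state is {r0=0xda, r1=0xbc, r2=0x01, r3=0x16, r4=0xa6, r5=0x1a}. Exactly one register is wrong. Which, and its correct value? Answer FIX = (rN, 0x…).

FIX = (r4, 0x30)

[0] flags=0010 → (cmp)
[1] flags=0010 VC?T → r2=0x01
[2] flags=0010 LS?F → skip
[3] flags=0010 LS?F → skip
[4] flags=0000 → (cmp)
[5] flags=0000 NE?T → r3=0x16
[6] flags=0000 GE?T → r4=0x30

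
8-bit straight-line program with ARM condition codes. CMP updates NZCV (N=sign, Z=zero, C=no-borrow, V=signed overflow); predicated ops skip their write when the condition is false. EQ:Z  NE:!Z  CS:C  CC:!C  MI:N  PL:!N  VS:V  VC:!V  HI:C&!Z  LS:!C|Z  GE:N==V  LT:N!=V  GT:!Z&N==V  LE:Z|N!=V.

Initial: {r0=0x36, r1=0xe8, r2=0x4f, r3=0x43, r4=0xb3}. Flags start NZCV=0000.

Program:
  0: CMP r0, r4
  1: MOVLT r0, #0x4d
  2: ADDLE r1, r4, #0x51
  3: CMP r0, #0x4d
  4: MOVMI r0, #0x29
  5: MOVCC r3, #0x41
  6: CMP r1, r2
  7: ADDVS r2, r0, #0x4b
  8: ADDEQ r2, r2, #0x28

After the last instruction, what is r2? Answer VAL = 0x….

VAL = 0x4f

[0] flags=1001 → (cmp)
[1] flags=1001 LT?F → skip
[2] flags=1001 LE?F → skip
[3] flags=1000 → (cmp)
[4] flags=1000 MI?T → r0=0x29
[5] flags=1000 CC?T → r3=0x41
[6] flags=1010 → (cmp)
[7] flags=1010 VS?F → skip
[8] flags=1010 EQ?F → skip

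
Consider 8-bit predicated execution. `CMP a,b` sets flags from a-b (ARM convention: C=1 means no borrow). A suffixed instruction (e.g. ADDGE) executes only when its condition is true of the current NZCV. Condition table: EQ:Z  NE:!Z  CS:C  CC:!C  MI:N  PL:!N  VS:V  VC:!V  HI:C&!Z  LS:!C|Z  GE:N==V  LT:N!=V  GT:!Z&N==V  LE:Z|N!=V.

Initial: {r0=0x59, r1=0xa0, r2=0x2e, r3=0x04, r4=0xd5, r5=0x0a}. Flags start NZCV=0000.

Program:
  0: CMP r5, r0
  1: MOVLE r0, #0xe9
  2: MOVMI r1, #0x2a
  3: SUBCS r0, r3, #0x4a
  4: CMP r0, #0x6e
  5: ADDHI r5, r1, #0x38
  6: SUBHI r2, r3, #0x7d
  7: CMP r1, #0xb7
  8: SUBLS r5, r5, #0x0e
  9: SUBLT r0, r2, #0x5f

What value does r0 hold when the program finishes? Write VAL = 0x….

0: ✓ CMP  NZCV=1000
1: ✓ MOVLE  r0←0xe9
2: ✓ MOVMI  r1←0x2a
3: · SUBCS
4: ✓ CMP  NZCV=0011
5: ✓ ADDHI  r5←0x62
6: ✓ SUBHI  r2←0x87
7: ✓ CMP  NZCV=0000
8: ✓ SUBLS  r5←0x54
9: · SUBLT

VAL = 0xe9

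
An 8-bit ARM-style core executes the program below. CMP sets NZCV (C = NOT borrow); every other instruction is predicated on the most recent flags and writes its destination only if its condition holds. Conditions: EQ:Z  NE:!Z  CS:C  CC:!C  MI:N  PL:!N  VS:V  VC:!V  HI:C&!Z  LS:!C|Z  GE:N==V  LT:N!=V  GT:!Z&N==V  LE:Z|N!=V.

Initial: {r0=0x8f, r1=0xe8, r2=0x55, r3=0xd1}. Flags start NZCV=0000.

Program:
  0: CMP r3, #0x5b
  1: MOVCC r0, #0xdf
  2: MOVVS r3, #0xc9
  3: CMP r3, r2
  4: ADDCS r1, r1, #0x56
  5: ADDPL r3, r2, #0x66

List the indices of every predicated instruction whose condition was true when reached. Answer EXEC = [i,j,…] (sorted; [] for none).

EXEC = [2,4,5]

[0] flags=0011 → (cmp)
[1] flags=0011 CC?F → skip
[2] flags=0011 VS?T → r3=0xc9
[3] flags=0011 → (cmp)
[4] flags=0011 CS?T → r1=0x3e
[5] flags=0011 PL?T → r3=0xbb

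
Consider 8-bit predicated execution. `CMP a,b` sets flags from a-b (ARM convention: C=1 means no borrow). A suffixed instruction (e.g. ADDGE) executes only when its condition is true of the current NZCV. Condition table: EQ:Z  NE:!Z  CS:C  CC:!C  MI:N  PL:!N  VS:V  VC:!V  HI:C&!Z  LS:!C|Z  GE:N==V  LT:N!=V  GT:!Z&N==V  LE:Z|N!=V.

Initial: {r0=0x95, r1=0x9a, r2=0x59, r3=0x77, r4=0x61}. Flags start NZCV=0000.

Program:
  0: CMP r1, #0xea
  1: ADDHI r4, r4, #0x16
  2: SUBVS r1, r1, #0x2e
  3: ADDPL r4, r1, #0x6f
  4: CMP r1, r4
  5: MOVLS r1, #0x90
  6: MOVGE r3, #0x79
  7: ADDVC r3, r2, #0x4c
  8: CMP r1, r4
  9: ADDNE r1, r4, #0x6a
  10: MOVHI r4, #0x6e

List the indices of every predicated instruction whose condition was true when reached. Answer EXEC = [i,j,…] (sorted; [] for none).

EXEC = [9,10]

[0] flags=1000 → (cmp)
[1] flags=1000 HI?F → skip
[2] flags=1000 VS?F → skip
[3] flags=1000 PL?F → skip
[4] flags=0011 → (cmp)
[5] flags=0011 LS?F → skip
[6] flags=0011 GE?F → skip
[7] flags=0011 VC?F → skip
[8] flags=0011 → (cmp)
[9] flags=0011 NE?T → r1=0xcb
[10] flags=0011 HI?T → r4=0x6e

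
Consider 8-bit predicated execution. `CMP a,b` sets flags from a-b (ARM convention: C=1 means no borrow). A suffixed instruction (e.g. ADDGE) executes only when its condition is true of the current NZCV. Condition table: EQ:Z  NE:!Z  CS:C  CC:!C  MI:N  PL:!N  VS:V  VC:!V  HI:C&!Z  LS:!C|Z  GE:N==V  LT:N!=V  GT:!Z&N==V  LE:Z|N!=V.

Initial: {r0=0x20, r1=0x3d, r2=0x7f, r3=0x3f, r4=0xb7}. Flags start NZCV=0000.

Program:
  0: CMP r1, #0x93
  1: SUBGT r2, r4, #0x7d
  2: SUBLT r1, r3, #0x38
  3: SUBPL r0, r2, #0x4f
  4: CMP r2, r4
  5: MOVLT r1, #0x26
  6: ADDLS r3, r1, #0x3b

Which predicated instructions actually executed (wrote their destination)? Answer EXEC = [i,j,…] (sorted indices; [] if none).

[0] flags=1001 → (cmp)
[1] flags=1001 GT?T → r2=0x3a
[2] flags=1001 LT?F → skip
[3] flags=1001 PL?F → skip
[4] flags=1001 → (cmp)
[5] flags=1001 LT?F → skip
[6] flags=1001 LS?T → r3=0x78

EXEC = [1,6]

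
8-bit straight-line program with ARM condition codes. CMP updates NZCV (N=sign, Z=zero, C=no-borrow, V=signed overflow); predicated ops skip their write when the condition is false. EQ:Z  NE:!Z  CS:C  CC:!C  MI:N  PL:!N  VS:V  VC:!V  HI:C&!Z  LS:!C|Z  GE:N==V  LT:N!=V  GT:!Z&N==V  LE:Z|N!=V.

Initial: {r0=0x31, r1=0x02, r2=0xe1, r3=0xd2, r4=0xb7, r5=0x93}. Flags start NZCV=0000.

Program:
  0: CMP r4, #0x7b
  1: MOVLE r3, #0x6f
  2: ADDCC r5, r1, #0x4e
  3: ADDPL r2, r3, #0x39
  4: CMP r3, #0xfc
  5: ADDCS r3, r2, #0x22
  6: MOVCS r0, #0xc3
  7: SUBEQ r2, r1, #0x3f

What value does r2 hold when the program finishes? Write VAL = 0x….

[0] flags=0011 → (cmp)
[1] flags=0011 LE?T → r3=0x6f
[2] flags=0011 CC?F → skip
[3] flags=0011 PL?T → r2=0xa8
[4] flags=0000 → (cmp)
[5] flags=0000 CS?F → skip
[6] flags=0000 CS?F → skip
[7] flags=0000 EQ?F → skip

VAL = 0xa8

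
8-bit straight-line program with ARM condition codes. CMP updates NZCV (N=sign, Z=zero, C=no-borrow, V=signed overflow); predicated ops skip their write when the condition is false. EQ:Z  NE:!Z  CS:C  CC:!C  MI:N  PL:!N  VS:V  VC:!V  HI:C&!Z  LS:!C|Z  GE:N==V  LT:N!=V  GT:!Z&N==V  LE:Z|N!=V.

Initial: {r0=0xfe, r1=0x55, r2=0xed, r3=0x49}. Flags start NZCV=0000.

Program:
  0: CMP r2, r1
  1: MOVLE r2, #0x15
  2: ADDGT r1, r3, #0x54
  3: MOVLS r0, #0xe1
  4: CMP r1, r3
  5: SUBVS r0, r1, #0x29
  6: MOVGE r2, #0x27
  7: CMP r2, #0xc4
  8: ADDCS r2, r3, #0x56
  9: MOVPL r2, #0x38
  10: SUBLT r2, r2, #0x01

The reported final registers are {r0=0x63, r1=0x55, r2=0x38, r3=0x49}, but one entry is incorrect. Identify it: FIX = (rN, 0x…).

0: ✓ CMP  NZCV=1010
1: ✓ MOVLE  r2←0x15
2: · ADDGT
3: · MOVLS
4: ✓ CMP  NZCV=0010
5: · SUBVS
6: ✓ MOVGE  r2←0x27
7: ✓ CMP  NZCV=0000
8: · ADDCS
9: ✓ MOVPL  r2←0x38
10: · SUBLT

FIX = (r0, 0xfe)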